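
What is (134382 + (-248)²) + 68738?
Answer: 264624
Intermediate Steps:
(134382 + (-248)²) + 68738 = (134382 + 61504) + 68738 = 195886 + 68738 = 264624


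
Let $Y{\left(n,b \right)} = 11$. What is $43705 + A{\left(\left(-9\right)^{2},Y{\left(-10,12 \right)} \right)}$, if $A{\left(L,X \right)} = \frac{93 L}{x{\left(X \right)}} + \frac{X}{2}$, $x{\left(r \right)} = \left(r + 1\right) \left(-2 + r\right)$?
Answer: $\frac{175121}{4} \approx 43780.0$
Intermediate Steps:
$x{\left(r \right)} = \left(1 + r\right) \left(-2 + r\right)$
$A{\left(L,X \right)} = \frac{X}{2} + \frac{93 L}{-2 + X^{2} - X}$ ($A{\left(L,X \right)} = \frac{93 L}{-2 + X^{2} - X} + \frac{X}{2} = \frac{X}{2} + \frac{93 L}{-2 + X^{2} - X}$)
$43705 + A{\left(\left(-9\right)^{2},Y{\left(-10,12 \right)} \right)} = 43705 + \frac{- 93 \left(-9\right)^{2} + \frac{1}{2} \cdot 11 \left(2 + 11 - 11^{2}\right)}{2 + 11 - 11^{2}} = 43705 + \frac{\left(-93\right) 81 + \frac{1}{2} \cdot 11 \left(2 + 11 - 121\right)}{2 + 11 - 121} = 43705 + \frac{-7533 + \frac{1}{2} \cdot 11 \left(2 + 11 - 121\right)}{2 + 11 - 121} = 43705 + \frac{-7533 + \frac{1}{2} \cdot 11 \left(-108\right)}{-108} = 43705 - \frac{-7533 - 594}{108} = 43705 - - \frac{301}{4} = 43705 + \frac{301}{4} = \frac{175121}{4}$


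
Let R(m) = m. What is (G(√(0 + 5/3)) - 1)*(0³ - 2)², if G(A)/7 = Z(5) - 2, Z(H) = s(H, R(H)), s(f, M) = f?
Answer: 80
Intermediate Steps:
Z(H) = H
G(A) = 21 (G(A) = 7*(5 - 2) = 7*3 = 21)
(G(√(0 + 5/3)) - 1)*(0³ - 2)² = (21 - 1)*(0³ - 2)² = 20*(0 - 2)² = 20*(-2)² = 20*4 = 80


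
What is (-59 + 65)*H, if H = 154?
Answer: 924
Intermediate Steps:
(-59 + 65)*H = (-59 + 65)*154 = 6*154 = 924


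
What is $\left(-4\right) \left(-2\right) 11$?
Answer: $88$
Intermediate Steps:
$\left(-4\right) \left(-2\right) 11 = 8 \cdot 11 = 88$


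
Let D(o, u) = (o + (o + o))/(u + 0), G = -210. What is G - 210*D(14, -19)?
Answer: 4830/19 ≈ 254.21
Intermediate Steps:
D(o, u) = 3*o/u (D(o, u) = (o + 2*o)/u = (3*o)/u = 3*o/u)
G - 210*D(14, -19) = -210 - 630*14/(-19) = -210 - 630*14*(-1)/19 = -210 - 210*(-42/19) = -210 + 8820/19 = 4830/19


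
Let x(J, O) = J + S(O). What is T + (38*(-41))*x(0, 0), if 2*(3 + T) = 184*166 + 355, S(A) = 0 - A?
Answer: 30893/2 ≈ 15447.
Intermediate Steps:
S(A) = -A
x(J, O) = J - O
T = 30893/2 (T = -3 + (184*166 + 355)/2 = -3 + (30544 + 355)/2 = -3 + (1/2)*30899 = -3 + 30899/2 = 30893/2 ≈ 15447.)
T + (38*(-41))*x(0, 0) = 30893/2 + (38*(-41))*(0 - 1*0) = 30893/2 - 1558*(0 + 0) = 30893/2 - 1558*0 = 30893/2 + 0 = 30893/2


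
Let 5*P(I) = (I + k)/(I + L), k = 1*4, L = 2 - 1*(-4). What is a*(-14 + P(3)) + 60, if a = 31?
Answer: -16613/45 ≈ -369.18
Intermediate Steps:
L = 6 (L = 2 + 4 = 6)
k = 4
P(I) = (4 + I)/(5*(6 + I)) (P(I) = ((I + 4)/(I + 6))/5 = ((4 + I)/(6 + I))/5 = (4 + I)/(5*(6 + I)))
a*(-14 + P(3)) + 60 = 31*(-14 + (4 + 3)/(5*(6 + 3))) + 60 = 31*(-14 + (⅕)*7/9) + 60 = 31*(-14 + (⅕)*(⅑)*7) + 60 = 31*(-14 + 7/45) + 60 = 31*(-623/45) + 60 = -19313/45 + 60 = -16613/45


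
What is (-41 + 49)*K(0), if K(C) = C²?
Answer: 0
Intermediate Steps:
(-41 + 49)*K(0) = (-41 + 49)*0² = 8*0 = 0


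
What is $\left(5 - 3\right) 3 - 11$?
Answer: $-5$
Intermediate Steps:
$\left(5 - 3\right) 3 - 11 = 2 \cdot 3 - 11 = 6 - 11 = -5$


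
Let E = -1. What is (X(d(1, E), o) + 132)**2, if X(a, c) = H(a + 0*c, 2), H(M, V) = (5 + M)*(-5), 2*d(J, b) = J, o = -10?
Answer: 43681/4 ≈ 10920.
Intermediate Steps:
d(J, b) = J/2
H(M, V) = -25 - 5*M
X(a, c) = -25 - 5*a (X(a, c) = -25 - 5*(a + 0*c) = -25 - 5*(a + 0) = -25 - 5*a)
(X(d(1, E), o) + 132)**2 = ((-25 - 5/2) + 132)**2 = (-55/2 + 132)**2 = (209/2)**2 = 43681/4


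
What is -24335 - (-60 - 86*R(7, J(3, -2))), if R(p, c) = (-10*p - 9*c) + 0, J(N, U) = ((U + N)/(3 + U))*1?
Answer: -31069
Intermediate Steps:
J(N, U) = (N + U)/(3 + U) (J(N, U) = ((N + U)/(3 + U))*1 = (N + U)/(3 + U))
R(p, c) = -10*p - 9*c
-24335 - (-60 - 86*R(7, J(3, -2))) = -24335 - (-60 - 86*(-10*7 - 9*(3 - 2)/(3 - 2))) = -24335 - (-60 - 86*(-70 - 9/1)) = -24335 - (-60 - 86*(-70 - 9)) = -24335 - (-60 - 86*(-79)) = -24335 - (-60 + 6794) = -24335 - 1*6734 = -24335 - 6734 = -31069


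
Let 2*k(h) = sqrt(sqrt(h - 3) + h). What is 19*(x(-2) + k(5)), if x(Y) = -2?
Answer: -38 + 19*sqrt(5 + sqrt(2))/2 ≈ -13.940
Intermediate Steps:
k(h) = sqrt(h + sqrt(-3 + h))/2 (k(h) = sqrt(sqrt(h - 3) + h)/2 = sqrt(sqrt(-3 + h) + h)/2 = sqrt(h + sqrt(-3 + h))/2)
19*(x(-2) + k(5)) = 19*(-2 + sqrt(5 + sqrt(-3 + 5))/2) = 19*(-2 + sqrt(5 + sqrt(2))/2) = -38 + 19*sqrt(5 + sqrt(2))/2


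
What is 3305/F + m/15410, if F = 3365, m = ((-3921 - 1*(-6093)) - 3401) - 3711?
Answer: 686139/1037093 ≈ 0.66160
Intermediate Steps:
m = -4940 (m = ((-3921 + 6093) - 3401) - 3711 = (2172 - 3401) - 3711 = -1229 - 3711 = -4940)
3305/F + m/15410 = 3305/3365 - 4940/15410 = 3305*(1/3365) - 4940*1/15410 = 661/673 - 494/1541 = 686139/1037093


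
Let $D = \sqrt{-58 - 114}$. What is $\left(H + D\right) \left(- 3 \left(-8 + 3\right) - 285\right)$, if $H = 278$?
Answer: $-75060 - 540 i \sqrt{43} \approx -75060.0 - 3541.0 i$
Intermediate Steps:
$D = 2 i \sqrt{43}$ ($D = \sqrt{-172} = 2 i \sqrt{43} \approx 13.115 i$)
$\left(H + D\right) \left(- 3 \left(-8 + 3\right) - 285\right) = \left(278 + 2 i \sqrt{43}\right) \left(- 3 \left(-8 + 3\right) - 285\right) = \left(278 + 2 i \sqrt{43}\right) \left(\left(-3\right) \left(-5\right) - 285\right) = \left(278 + 2 i \sqrt{43}\right) \left(15 - 285\right) = \left(278 + 2 i \sqrt{43}\right) \left(-270\right) = -75060 - 540 i \sqrt{43}$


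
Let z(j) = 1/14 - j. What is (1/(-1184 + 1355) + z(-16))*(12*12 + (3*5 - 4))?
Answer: 5965795/2394 ≈ 2492.0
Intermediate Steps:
z(j) = 1/14 - j
(1/(-1184 + 1355) + z(-16))*(12*12 + (3*5 - 4)) = (1/(-1184 + 1355) + (1/14 - 1*(-16)))*(12*12 + (3*5 - 4)) = (1/171 + (1/14 + 16))*(144 + (15 - 4)) = (1/171 + 225/14)*(144 + 11) = (38489/2394)*155 = 5965795/2394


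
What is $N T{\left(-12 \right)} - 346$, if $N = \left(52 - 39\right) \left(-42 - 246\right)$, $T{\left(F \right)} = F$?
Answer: $44582$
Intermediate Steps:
$N = -3744$ ($N = 13 \left(-288\right) = -3744$)
$N T{\left(-12 \right)} - 346 = \left(-3744\right) \left(-12\right) - 346 = 44928 - 346 = 44582$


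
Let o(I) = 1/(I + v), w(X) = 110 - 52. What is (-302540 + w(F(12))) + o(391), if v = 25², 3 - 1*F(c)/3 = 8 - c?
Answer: -307321711/1016 ≈ -3.0248e+5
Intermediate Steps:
F(c) = -15 + 3*c (F(c) = 9 - 3*(8 - c) = 9 + (-24 + 3*c) = -15 + 3*c)
v = 625
w(X) = 58
o(I) = 1/(625 + I) (o(I) = 1/(I + 625) = 1/(625 + I))
(-302540 + w(F(12))) + o(391) = (-302540 + 58) + 1/(625 + 391) = -302482 + 1/1016 = -307321711/1016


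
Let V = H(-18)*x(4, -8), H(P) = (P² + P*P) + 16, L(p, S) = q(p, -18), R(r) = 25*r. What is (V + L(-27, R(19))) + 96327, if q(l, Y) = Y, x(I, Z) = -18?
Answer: 84357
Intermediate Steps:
L(p, S) = -18
H(P) = 16 + 2*P² (H(P) = (P² + P²) + 16 = 2*P² + 16 = 16 + 2*P²)
V = -11952 (V = (16 + 2*(-18)²)*(-18) = (16 + 2*324)*(-18) = (16 + 648)*(-18) = 664*(-18) = -11952)
(V + L(-27, R(19))) + 96327 = (-11952 - 18) + 96327 = -11970 + 96327 = 84357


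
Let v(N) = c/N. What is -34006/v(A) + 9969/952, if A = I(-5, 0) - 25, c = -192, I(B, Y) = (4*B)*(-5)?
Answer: 50623801/3808 ≈ 13294.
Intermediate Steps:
I(B, Y) = -20*B
A = 75 (A = -20*(-5) - 25 = 100 - 25 = 75)
v(N) = -192/N
-34006/v(A) + 9969/952 = -34006/((-192/75)) + 9969/952 = -34006/((-192*1/75)) + 9969*(1/952) = -34006/(-64/25) + 9969/952 = -34006*(-25/64) + 9969/952 = 425075/32 + 9969/952 = 50623801/3808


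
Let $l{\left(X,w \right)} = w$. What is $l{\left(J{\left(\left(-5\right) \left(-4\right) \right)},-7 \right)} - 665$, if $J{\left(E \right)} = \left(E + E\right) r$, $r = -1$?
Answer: $-672$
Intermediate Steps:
$J{\left(E \right)} = - 2 E$ ($J{\left(E \right)} = \left(E + E\right) \left(-1\right) = 2 E \left(-1\right) = - 2 E$)
$l{\left(J{\left(\left(-5\right) \left(-4\right) \right)},-7 \right)} - 665 = -7 - 665 = -672$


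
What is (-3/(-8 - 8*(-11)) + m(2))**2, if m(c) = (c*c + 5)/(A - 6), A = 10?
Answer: 31329/6400 ≈ 4.8952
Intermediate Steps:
m(c) = 5/4 + c**2/4 (m(c) = (c*c + 5)/(10 - 6) = (c**2 + 5)/4 = (5 + c**2)*(1/4) = 5/4 + c**2/4)
(-3/(-8 - 8*(-11)) + m(2))**2 = (-3/(-8 - 8*(-11)) + (5/4 + (1/4)*2**2))**2 = (-3/(-8 + 88) + (5/4 + (1/4)*4))**2 = (-3/80 + (5/4 + 1))**2 = (-3*1/80 + 9/4)**2 = (-3/80 + 9/4)**2 = (177/80)**2 = 31329/6400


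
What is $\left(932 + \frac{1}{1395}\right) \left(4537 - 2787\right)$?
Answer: $\frac{455049350}{279} \approx 1.631 \cdot 10^{6}$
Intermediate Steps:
$\left(932 + \frac{1}{1395}\right) \left(4537 - 2787\right) = \left(932 + \frac{1}{1395}\right) 1750 = \frac{1300141}{1395} \cdot 1750 = \frac{455049350}{279}$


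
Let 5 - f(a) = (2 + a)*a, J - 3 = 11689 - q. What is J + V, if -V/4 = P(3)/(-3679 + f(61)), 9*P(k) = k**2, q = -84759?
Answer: 725022171/7517 ≈ 96451.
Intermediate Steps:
J = 96451 (J = 3 + (11689 - 1*(-84759)) = 3 + (11689 + 84759) = 3 + 96448 = 96451)
f(a) = 5 - a*(2 + a) (f(a) = 5 - (2 + a)*a = 5 - a*(2 + a))
P(k) = k**2/9
V = 4/7517 (V = -4*(1/9)*3**2/(-3679 + (5 - 1*61**2 - 2*61)) = -4*(1/9)*9/(-3679 + (5 - 1*3721 - 122)) = -4/(-3679 + (5 - 3721 - 122)) = -4/(-3679 - 3838) = -4/(-7517) = -(-4)/7517 = -4*(-1/7517) = 4/7517 ≈ 0.00053213)
J + V = 96451 + 4/7517 = 725022171/7517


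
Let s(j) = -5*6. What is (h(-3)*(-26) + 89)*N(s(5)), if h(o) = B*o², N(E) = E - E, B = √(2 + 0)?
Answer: 0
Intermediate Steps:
s(j) = -30
B = √2 ≈ 1.4142
N(E) = 0
h(o) = √2*o²
(h(-3)*(-26) + 89)*N(s(5)) = ((√2*(-3)²)*(-26) + 89)*0 = ((√2*9)*(-26) + 89)*0 = ((9*√2)*(-26) + 89)*0 = (-234*√2 + 89)*0 = (89 - 234*√2)*0 = 0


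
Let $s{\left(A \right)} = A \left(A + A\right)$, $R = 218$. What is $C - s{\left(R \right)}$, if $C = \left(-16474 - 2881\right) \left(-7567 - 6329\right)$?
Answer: $268862032$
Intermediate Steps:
$s{\left(A \right)} = 2 A^{2}$ ($s{\left(A \right)} = A 2 A = 2 A^{2}$)
$C = 268957080$ ($C = \left(-19355\right) \left(-13896\right) = 268957080$)
$C - s{\left(R \right)} = 268957080 - 2 \cdot 218^{2} = 268957080 - 2 \cdot 47524 = 268957080 - 95048 = 268862032$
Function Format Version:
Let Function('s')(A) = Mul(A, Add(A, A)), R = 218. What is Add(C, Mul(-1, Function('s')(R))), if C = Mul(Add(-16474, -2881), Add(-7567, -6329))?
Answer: 268862032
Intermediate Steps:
Function('s')(A) = Mul(2, Pow(A, 2)) (Function('s')(A) = Mul(A, Mul(2, A)) = Mul(2, Pow(A, 2)))
C = 268957080 (C = Mul(-19355, -13896) = 268957080)
Add(C, Mul(-1, Function('s')(R))) = Add(268957080, Mul(-1, Mul(2, Pow(218, 2)))) = Add(268957080, Mul(-1, Mul(2, 47524))) = Add(268957080, Mul(-1, 95048)) = Add(268957080, -95048) = 268862032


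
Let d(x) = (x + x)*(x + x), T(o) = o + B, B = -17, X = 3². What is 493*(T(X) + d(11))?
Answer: 234668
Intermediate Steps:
X = 9
T(o) = -17 + o (T(o) = o - 17 = -17 + o)
d(x) = 4*x² (d(x) = (2*x)*(2*x) = 4*x²)
493*(T(X) + d(11)) = 493*((-17 + 9) + 4*11²) = 493*(-8 + 4*121) = 493*(-8 + 484) = 493*476 = 234668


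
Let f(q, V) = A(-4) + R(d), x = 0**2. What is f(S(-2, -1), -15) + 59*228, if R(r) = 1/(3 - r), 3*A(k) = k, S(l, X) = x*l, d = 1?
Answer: 80707/6 ≈ 13451.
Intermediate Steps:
x = 0
S(l, X) = 0 (S(l, X) = 0*l = 0)
A(k) = k/3
f(q, V) = -5/6 (f(q, V) = (1/3)*(-4) - 1/(-3 + 1) = -4/3 - 1/(-2) = -4/3 - 1*(-1/2) = -4/3 + 1/2 = -5/6)
f(S(-2, -1), -15) + 59*228 = -5/6 + 59*228 = -5/6 + 13452 = 80707/6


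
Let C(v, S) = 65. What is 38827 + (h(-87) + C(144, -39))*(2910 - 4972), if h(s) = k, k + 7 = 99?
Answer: -284907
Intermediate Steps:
k = 92 (k = -7 + 99 = 92)
h(s) = 92
38827 + (h(-87) + C(144, -39))*(2910 - 4972) = 38827 + (92 + 65)*(2910 - 4972) = 38827 + 157*(-2062) = 38827 - 323734 = -284907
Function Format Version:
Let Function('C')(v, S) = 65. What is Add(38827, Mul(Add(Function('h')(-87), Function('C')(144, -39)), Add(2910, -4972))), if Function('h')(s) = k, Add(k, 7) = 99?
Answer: -284907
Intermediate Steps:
k = 92 (k = Add(-7, 99) = 92)
Function('h')(s) = 92
Add(38827, Mul(Add(Function('h')(-87), Function('C')(144, -39)), Add(2910, -4972))) = Add(38827, Mul(Add(92, 65), Add(2910, -4972))) = Add(38827, Mul(157, -2062)) = Add(38827, -323734) = -284907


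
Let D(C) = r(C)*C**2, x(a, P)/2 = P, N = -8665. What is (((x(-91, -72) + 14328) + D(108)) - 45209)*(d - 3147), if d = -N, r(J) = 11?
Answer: 536785522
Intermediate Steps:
x(a, P) = 2*P
D(C) = 11*C**2
d = 8665 (d = -1*(-8665) = 8665)
(((x(-91, -72) + 14328) + D(108)) - 45209)*(d - 3147) = (((2*(-72) + 14328) + 11*108**2) - 45209)*(8665 - 3147) = (((-144 + 14328) + 11*11664) - 45209)*5518 = ((14184 + 128304) - 45209)*5518 = (142488 - 45209)*5518 = 97279*5518 = 536785522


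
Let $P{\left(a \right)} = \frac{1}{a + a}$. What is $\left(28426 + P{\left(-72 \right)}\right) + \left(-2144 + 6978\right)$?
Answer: $\frac{4789439}{144} \approx 33260.0$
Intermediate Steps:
$P{\left(a \right)} = \frac{1}{2 a}$
$\left(28426 + P{\left(-72 \right)}\right) + \left(-2144 + 6978\right) = \left(28426 + \frac{1}{2 \left(-72\right)}\right) + \left(-2144 + 6978\right) = \left(28426 + \frac{1}{2} \left(- \frac{1}{72}\right)\right) + 4834 = \left(28426 - \frac{1}{144}\right) + 4834 = \frac{4093343}{144} + 4834 = \frac{4789439}{144}$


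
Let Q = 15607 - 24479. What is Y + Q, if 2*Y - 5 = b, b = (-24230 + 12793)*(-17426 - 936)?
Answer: 209988455/2 ≈ 1.0499e+8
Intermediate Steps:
Q = -8872
b = 210006194 (b = -11437*(-18362) = 210006194)
Y = 210006199/2 (Y = 5/2 + (½)*210006194 = 5/2 + 105003097 = 210006199/2 ≈ 1.0500e+8)
Y + Q = 210006199/2 - 8872 = 209988455/2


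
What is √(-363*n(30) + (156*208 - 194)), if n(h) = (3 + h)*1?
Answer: 5*√811 ≈ 142.39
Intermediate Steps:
n(h) = 3 + h
√(-363*n(30) + (156*208 - 194)) = √(-363*(3 + 30) + (156*208 - 194)) = √(-363*33 + (32448 - 194)) = √(-11979 + 32254) = √20275 = 5*√811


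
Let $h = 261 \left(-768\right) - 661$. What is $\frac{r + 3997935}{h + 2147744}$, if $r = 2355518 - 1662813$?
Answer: $\frac{938128}{389327} \approx 2.4096$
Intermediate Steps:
$h = -201109$ ($h = -200448 - 661 = -201109$)
$r = 692705$
$\frac{r + 3997935}{h + 2147744} = \frac{692705 + 3997935}{-201109 + 2147744} = \frac{4690640}{1946635} = 4690640 \cdot \frac{1}{1946635} = \frac{938128}{389327}$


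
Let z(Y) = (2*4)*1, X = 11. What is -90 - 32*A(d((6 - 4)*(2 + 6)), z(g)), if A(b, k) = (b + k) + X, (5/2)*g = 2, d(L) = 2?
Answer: -762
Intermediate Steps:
g = 4/5 (g = (2/5)*2 = 4/5 ≈ 0.80000)
z(Y) = 8 (z(Y) = 8*1 = 8)
A(b, k) = 11 + b + k (A(b, k) = (b + k) + 11 = 11 + b + k)
-90 - 32*A(d((6 - 4)*(2 + 6)), z(g)) = -90 - 32*(11 + 2 + 8) = -90 - 32*21 = -90 - 672 = -762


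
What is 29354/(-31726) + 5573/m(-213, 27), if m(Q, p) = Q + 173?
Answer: -88991579/634520 ≈ -140.25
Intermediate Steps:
m(Q, p) = 173 + Q
29354/(-31726) + 5573/m(-213, 27) = 29354/(-31726) + 5573/(173 - 213) = 29354*(-1/31726) + 5573/(-40) = -14677/15863 + 5573*(-1/40) = -14677/15863 - 5573/40 = -88991579/634520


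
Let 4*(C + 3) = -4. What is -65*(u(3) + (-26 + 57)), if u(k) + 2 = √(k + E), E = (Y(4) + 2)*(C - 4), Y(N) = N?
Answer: -1885 - 195*I*√5 ≈ -1885.0 - 436.03*I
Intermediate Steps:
C = -4 (C = -3 + (¼)*(-4) = -3 - 1 = -4)
E = -48 (E = (4 + 2)*(-4 - 4) = 6*(-8) = -48)
u(k) = -2 + √(-48 + k) (u(k) = -2 + √(k - 48) = -2 + √(-48 + k))
-65*(u(3) + (-26 + 57)) = -65*((-2 + √(-48 + 3)) + (-26 + 57)) = -65*((-2 + √(-45)) + 31) = -65*((-2 + 3*I*√5) + 31) = -65*(29 + 3*I*√5) = -1885 - 195*I*√5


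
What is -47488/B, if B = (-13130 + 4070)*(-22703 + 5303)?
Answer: -1484/4926375 ≈ -0.00030124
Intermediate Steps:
B = 157644000 (B = -9060*(-17400) = 157644000)
-47488/B = -47488/157644000 = -47488*1/157644000 = -1484/4926375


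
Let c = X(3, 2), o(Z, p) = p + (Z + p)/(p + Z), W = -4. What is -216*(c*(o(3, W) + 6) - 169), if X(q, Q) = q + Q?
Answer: 33264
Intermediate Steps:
o(Z, p) = 1 + p (o(Z, p) = p + (Z + p)/(Z + p) = p + 1 = 1 + p)
X(q, Q) = Q + q
c = 5 (c = 2 + 3 = 5)
-216*(c*(o(3, W) + 6) - 169) = -216*(5*((1 - 4) + 6) - 169) = -216*(5*(-3 + 6) - 169) = -216*(5*3 - 169) = -216*(15 - 169) = -216*(-154) = 33264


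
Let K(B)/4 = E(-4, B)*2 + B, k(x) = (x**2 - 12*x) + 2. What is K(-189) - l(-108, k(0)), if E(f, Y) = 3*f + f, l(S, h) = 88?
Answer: -972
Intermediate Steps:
k(x) = 2 + x**2 - 12*x
E(f, Y) = 4*f
K(B) = -128 + 4*B (K(B) = 4*((4*(-4))*2 + B) = 4*(-16*2 + B) = 4*(-32 + B) = -128 + 4*B)
K(-189) - l(-108, k(0)) = (-128 + 4*(-189)) - 1*88 = (-128 - 756) - 88 = -884 - 88 = -972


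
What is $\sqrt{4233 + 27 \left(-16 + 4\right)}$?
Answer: $\sqrt{3909} \approx 62.522$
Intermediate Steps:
$\sqrt{4233 + 27 \left(-16 + 4\right)} = \sqrt{4233 + 27 \left(-12\right)} = \sqrt{4233 - 324} = \sqrt{3909}$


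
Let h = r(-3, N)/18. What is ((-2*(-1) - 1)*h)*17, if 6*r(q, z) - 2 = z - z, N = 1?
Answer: 17/54 ≈ 0.31481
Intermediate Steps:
r(q, z) = 1/3 (r(q, z) = 1/3 + (z - z)/6 = 1/3 + (1/6)*0 = 1/3 + 0 = 1/3)
h = 1/54 (h = (1/3)/18 = (1/3)*(1/18) = 1/54 ≈ 0.018519)
((-2*(-1) - 1)*h)*17 = ((-2*(-1) - 1)*(1/54))*17 = ((2 - 1)*(1/54))*17 = (1*(1/54))*17 = (1/54)*17 = 17/54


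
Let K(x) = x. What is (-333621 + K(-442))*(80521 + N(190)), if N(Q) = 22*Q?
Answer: -28295470163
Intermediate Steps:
(-333621 + K(-442))*(80521 + N(190)) = (-333621 - 442)*(80521 + 22*190) = -334063*(80521 + 4180) = -334063*84701 = -28295470163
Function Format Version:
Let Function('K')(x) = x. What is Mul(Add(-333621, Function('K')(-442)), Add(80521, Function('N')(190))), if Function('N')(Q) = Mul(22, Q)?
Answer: -28295470163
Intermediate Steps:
Mul(Add(-333621, Function('K')(-442)), Add(80521, Function('N')(190))) = Mul(Add(-333621, -442), Add(80521, Mul(22, 190))) = Mul(-334063, Add(80521, 4180)) = Mul(-334063, 84701) = -28295470163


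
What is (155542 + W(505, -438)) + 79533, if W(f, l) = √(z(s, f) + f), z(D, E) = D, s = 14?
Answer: 235075 + √519 ≈ 2.3510e+5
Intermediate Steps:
W(f, l) = √(14 + f)
(155542 + W(505, -438)) + 79533 = (155542 + √(14 + 505)) + 79533 = (155542 + √519) + 79533 = 235075 + √519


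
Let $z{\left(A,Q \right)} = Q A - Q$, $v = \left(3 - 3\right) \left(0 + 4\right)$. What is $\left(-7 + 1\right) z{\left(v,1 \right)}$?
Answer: $6$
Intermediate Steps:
$v = 0$ ($v = 0 \cdot 4 = 0$)
$z{\left(A,Q \right)} = - Q + A Q$ ($z{\left(A,Q \right)} = A Q - Q = - Q + A Q$)
$\left(-7 + 1\right) z{\left(v,1 \right)} = \left(-7 + 1\right) 1 \left(-1 + 0\right) = - 6 \cdot 1 \left(-1\right) = \left(-6\right) \left(-1\right) = 6$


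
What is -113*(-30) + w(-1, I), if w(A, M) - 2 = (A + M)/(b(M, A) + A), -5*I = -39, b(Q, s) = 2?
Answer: 16994/5 ≈ 3398.8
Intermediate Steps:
I = 39/5 (I = -⅕*(-39) = 39/5 ≈ 7.8000)
w(A, M) = 2 + (A + M)/(2 + A)
-113*(-30) + w(-1, I) = -113*(-30) + (4 + 39/5 + 3*(-1))/(2 - 1) = 3390 + (4 + 39/5 - 3)/1 = 3390 + 1*(44/5) = 3390 + 44/5 = 16994/5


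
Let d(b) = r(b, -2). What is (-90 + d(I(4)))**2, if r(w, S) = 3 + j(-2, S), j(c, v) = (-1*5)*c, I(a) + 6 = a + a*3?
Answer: 5929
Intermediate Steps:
I(a) = -6 + 4*a (I(a) = -6 + (a + a*3) = -6 + (a + 3*a) = -6 + 4*a)
j(c, v) = -5*c
r(w, S) = 13 (r(w, S) = 3 - 5*(-2) = 3 + 10 = 13)
d(b) = 13
(-90 + d(I(4)))**2 = (-90 + 13)**2 = (-77)**2 = 5929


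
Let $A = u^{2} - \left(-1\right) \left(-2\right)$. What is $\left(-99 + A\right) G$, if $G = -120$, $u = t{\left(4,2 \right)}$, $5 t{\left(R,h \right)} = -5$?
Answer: $12000$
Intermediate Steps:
$t{\left(R,h \right)} = -1$ ($t{\left(R,h \right)} = \frac{1}{5} \left(-5\right) = -1$)
$u = -1$
$A = -1$ ($A = \left(-1\right)^{2} - \left(-1\right) \left(-2\right) = 1 - 2 = -1$)
$\left(-99 + A\right) G = \left(-99 - 1\right) \left(-120\right) = \left(-100\right) \left(-120\right) = 12000$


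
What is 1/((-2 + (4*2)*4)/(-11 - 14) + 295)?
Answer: 5/1469 ≈ 0.0034037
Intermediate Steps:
1/((-2 + (4*2)*4)/(-11 - 14) + 295) = 1/((-2 + 8*4)/(-25) + 295) = 1/(-(-2 + 32)/25 + 295) = 1/(-1/25*30 + 295) = 1/(-6/5 + 295) = 1/(1469/5) = 5/1469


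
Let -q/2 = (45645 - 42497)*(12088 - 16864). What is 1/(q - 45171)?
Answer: 1/30024525 ≈ 3.3306e-8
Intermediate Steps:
q = 30069696 (q = -2*(45645 - 42497)*(12088 - 16864) = -6296*(-4776) = -2*(-15034848) = 30069696)
1/(q - 45171) = 1/(30069696 - 45171) = 1/30024525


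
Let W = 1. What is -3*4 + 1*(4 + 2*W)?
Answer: -6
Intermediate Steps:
-3*4 + 1*(4 + 2*W) = -3*4 + 1*(4 + 2*1) = -12 + 1*(4 + 2) = -12 + 1*6 = -12 + 6 = -6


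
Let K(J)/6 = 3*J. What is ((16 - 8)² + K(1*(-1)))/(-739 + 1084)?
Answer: 2/15 ≈ 0.13333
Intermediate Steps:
K(J) = 18*J (K(J) = 6*(3*J) = 18*J)
((16 - 8)² + K(1*(-1)))/(-739 + 1084) = ((16 - 8)² + 18*(1*(-1)))/(-739 + 1084) = (8² + 18*(-1))/345 = (64 - 18)*(1/345) = 46*(1/345) = 2/15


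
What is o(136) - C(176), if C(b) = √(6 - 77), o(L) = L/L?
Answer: 1 - I*√71 ≈ 1.0 - 8.4261*I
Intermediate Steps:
o(L) = 1
C(b) = I*√71 (C(b) = √(-71) = I*√71)
o(136) - C(176) = 1 - I*√71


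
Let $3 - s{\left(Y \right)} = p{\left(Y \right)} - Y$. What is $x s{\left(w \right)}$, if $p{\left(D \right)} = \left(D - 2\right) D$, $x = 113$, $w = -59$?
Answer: $-413015$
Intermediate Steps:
$p{\left(D \right)} = D \left(-2 + D\right)$ ($p{\left(D \right)} = \left(-2 + D\right) D = D \left(-2 + D\right)$)
$s{\left(Y \right)} = 3 + Y - Y \left(-2 + Y\right)$ ($s{\left(Y \right)} = 3 - \left(Y \left(-2 + Y\right) - Y\right) = 3 - \left(- Y + Y \left(-2 + Y\right)\right) = 3 + Y - Y \left(-2 + Y\right)$)
$x s{\left(w \right)} = 113 \left(3 - 59 - - 59 \left(-2 - 59\right)\right) = 113 \left(3 - 59 - \left(-59\right) \left(-61\right)\right) = 113 \left(3 - 59 - 3599\right) = 113 \left(-3655\right) = -413015$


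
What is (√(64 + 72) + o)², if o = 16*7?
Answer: 12680 + 448*√34 ≈ 15292.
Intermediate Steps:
o = 112
(√(64 + 72) + o)² = (√(64 + 72) + 112)² = (√136 + 112)² = (2*√34 + 112)² = (112 + 2*√34)²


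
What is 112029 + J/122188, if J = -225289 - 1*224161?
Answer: 6844075001/61094 ≈ 1.1203e+5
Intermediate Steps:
J = -449450 (J = -225289 - 224161 = -449450)
112029 + J/122188 = 112029 - 449450/122188 = 112029 - 449450*1/122188 = 112029 - 224725/61094 = 6844075001/61094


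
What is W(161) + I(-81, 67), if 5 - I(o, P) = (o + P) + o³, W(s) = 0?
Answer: 531460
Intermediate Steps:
I(o, P) = 5 - P - o - o³ (I(o, P) = 5 - ((o + P) + o³) = 5 - ((P + o) + o³) = 5 - (P + o + o³) = 5 + (-P - o - o³) = 5 - P - o - o³)
W(161) + I(-81, 67) = 0 + (5 - 1*67 - 1*(-81) - 1*(-81)³) = 0 + (5 - 67 + 81 - 1*(-531441)) = 0 + (5 - 67 + 81 + 531441) = 0 + 531460 = 531460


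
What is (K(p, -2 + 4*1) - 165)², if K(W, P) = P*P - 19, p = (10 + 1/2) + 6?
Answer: 32400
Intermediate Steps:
p = 33/2 (p = (10 + 1*(½)) + 6 = (10 + ½) + 6 = 21/2 + 6 = 33/2 ≈ 16.500)
K(W, P) = -19 + P² (K(W, P) = P² - 19 = -19 + P²)
(K(p, -2 + 4*1) - 165)² = ((-19 + (-2 + 4*1)²) - 165)² = ((-19 + (-2 + 4)²) - 165)² = ((-19 + 2²) - 165)² = ((-19 + 4) - 165)² = (-15 - 165)² = (-180)² = 32400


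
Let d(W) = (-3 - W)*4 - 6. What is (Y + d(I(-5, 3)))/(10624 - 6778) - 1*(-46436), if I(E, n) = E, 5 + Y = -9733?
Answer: 89291560/1923 ≈ 46433.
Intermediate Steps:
Y = -9738 (Y = -5 - 9733 = -9738)
d(W) = -18 - 4*W (d(W) = (-12 - 4*W) - 6 = -18 - 4*W)
(Y + d(I(-5, 3)))/(10624 - 6778) - 1*(-46436) = (-9738 + (-18 - 4*(-5)))/(10624 - 6778) - 1*(-46436) = (-9738 + (-18 + 20))/3846 + 46436 = (-9738 + 2)*(1/3846) + 46436 = -9736*1/3846 + 46436 = -4868/1923 + 46436 = 89291560/1923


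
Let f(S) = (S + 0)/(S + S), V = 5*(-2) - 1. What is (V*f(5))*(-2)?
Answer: 11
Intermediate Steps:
V = -11 (V = -10 - 1 = -11)
f(S) = 1/2 (f(S) = S/((2*S)) = S*(1/(2*S)) = 1/2)
(V*f(5))*(-2) = -11*1/2*(-2) = -11/2*(-2) = 11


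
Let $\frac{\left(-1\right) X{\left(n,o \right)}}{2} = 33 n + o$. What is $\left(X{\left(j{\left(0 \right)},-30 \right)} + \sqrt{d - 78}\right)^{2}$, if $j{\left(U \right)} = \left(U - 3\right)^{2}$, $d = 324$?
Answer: $\left(-534 + \sqrt{246}\right)^{2} \approx 2.6865 \cdot 10^{5}$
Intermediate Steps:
$j{\left(U \right)} = \left(-3 + U\right)^{2}$
$X{\left(n,o \right)} = - 66 n - 2 o$ ($X{\left(n,o \right)} = - 2 \left(33 n + o\right) = - 2 \left(o + 33 n\right) = - 66 n - 2 o$)
$\left(X{\left(j{\left(0 \right)},-30 \right)} + \sqrt{d - 78}\right)^{2} = \left(\left(- 66 \left(-3 + 0\right)^{2} - -60\right) + \sqrt{324 - 78}\right)^{2} = \left(\left(- 66 \left(-3\right)^{2} + 60\right) + \sqrt{246}\right)^{2} = \left(\left(\left(-66\right) 9 + 60\right) + \sqrt{246}\right)^{2} = \left(\left(-594 + 60\right) + \sqrt{246}\right)^{2} = \left(-534 + \sqrt{246}\right)^{2}$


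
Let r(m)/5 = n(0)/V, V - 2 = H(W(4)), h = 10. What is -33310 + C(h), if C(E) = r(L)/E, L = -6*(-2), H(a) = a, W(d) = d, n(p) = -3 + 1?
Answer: -199861/6 ≈ -33310.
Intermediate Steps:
n(p) = -2
V = 6 (V = 2 + 4 = 6)
L = 12
r(m) = -5/3 (r(m) = 5*(-2/6) = 5*(-2*⅙) = 5*(-⅓) = -5/3)
C(E) = -5/(3*E)
-33310 + C(h) = -33310 - 5/3/10 = -33310 - 5/3*⅒ = -33310 - ⅙ = -199861/6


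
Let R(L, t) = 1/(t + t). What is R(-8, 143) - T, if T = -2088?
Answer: 597169/286 ≈ 2088.0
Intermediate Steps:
R(L, t) = 1/(2*t)
R(-8, 143) - T = (1/2)/143 - 1*(-2088) = (1/2)*(1/143) + 2088 = 1/286 + 2088 = 597169/286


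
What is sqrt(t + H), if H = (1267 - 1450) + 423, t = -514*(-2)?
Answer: 2*sqrt(317) ≈ 35.609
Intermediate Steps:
t = 1028
H = 240 (H = -183 + 423 = 240)
sqrt(t + H) = sqrt(1028 + 240) = sqrt(1268) = 2*sqrt(317)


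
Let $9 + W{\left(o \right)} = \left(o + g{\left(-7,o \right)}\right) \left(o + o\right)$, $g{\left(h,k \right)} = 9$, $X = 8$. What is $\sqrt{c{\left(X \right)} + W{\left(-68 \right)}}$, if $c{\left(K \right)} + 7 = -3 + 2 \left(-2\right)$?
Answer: $3 \sqrt{889} \approx 89.448$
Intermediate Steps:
$W{\left(o \right)} = -9 + 2 o \left(9 + o\right)$ ($W{\left(o \right)} = -9 + \left(o + 9\right) \left(o + o\right) = -9 + \left(9 + o\right) 2 o = -9 + 2 o \left(9 + o\right)$)
$c{\left(K \right)} = -14$ ($c{\left(K \right)} = -7 + \left(-3 + 2 \left(-2\right)\right) = -7 - 7 = -14$)
$\sqrt{c{\left(X \right)} + W{\left(-68 \right)}} = \sqrt{-14 + \left(-9 + 2 \left(-68\right)^{2} + 18 \left(-68\right)\right)} = \sqrt{-14 - -8015} = \sqrt{-14 + 8015} = \sqrt{8001} = 3 \sqrt{889}$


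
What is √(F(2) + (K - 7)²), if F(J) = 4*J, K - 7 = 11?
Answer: √129 ≈ 11.358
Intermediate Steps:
K = 18 (K = 7 + 11 = 18)
√(F(2) + (K - 7)²) = √(4*2 + (18 - 7)²) = √(8 + 11²) = √(8 + 121) = √129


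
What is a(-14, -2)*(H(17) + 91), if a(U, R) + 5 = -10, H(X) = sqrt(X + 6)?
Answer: -1365 - 15*sqrt(23) ≈ -1436.9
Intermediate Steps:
H(X) = sqrt(6 + X)
a(U, R) = -15 (a(U, R) = -5 - 10 = -15)
a(-14, -2)*(H(17) + 91) = -15*(sqrt(6 + 17) + 91) = -15*(sqrt(23) + 91) = -15*(91 + sqrt(23)) = -1365 - 15*sqrt(23)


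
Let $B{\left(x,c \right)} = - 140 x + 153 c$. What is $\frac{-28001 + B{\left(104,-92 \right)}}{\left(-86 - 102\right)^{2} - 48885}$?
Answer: $\frac{56637}{13541} \approx 4.1826$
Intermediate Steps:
$\frac{-28001 + B{\left(104,-92 \right)}}{\left(-86 - 102\right)^{2} - 48885} = \frac{-28001 + \left(\left(-140\right) 104 + 153 \left(-92\right)\right)}{\left(-86 - 102\right)^{2} - 48885} = \frac{-28001 - 28636}{\left(-188\right)^{2} - 48885} = \frac{-28001 - 28636}{35344 - 48885} = - \frac{56637}{-13541} = \left(-56637\right) \left(- \frac{1}{13541}\right) = \frac{56637}{13541}$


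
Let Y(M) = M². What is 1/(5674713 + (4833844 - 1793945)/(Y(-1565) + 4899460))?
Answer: 7348685/41701681342304 ≈ 1.7622e-7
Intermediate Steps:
1/(5674713 + (4833844 - 1793945)/(Y(-1565) + 4899460)) = 1/(5674713 + (4833844 - 1793945)/((-1565)² + 4899460)) = 1/(5674713 + 3039899/(2449225 + 4899460)) = 1/(5674713 + 3039899/7348685) = 1/(41701681342304/7348685) = 7348685/41701681342304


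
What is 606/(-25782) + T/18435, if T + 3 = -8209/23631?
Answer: -44339287279/1871934273045 ≈ -0.023686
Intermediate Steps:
T = -79102/23631 (T = -3 - 8209/23631 = -79102/23631 ≈ -3.3474)
606/(-25782) + T/18435 = 606/(-25782) - 79102/23631/18435 = 606*(-1/25782) - 79102/23631*1/18435 = -101/4297 - 79102/435637485 = -44339287279/1871934273045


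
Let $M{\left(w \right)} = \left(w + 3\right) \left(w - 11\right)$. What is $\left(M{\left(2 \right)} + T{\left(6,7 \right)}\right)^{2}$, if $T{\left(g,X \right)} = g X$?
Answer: $9$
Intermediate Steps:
$T{\left(g,X \right)} = X g$
$M{\left(w \right)} = \left(-11 + w\right) \left(3 + w\right)$ ($M{\left(w \right)} = \left(3 + w\right) \left(-11 + w\right) = \left(-11 + w\right) \left(3 + w\right)$)
$\left(M{\left(2 \right)} + T{\left(6,7 \right)}\right)^{2} = \left(\left(-33 + 2^{2} - 16\right) + 7 \cdot 6\right)^{2} = \left(\left(-33 + 4 - 16\right) + 42\right)^{2} = \left(-45 + 42\right)^{2} = \left(-3\right)^{2} = 9$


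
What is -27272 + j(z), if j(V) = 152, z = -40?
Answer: -27120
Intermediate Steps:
-27272 + j(z) = -27272 + 152 = -27120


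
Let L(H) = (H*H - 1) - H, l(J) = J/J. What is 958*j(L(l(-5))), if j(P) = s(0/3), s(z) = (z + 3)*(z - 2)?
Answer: -5748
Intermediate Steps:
s(z) = (-2 + z)*(3 + z) (s(z) = (3 + z)*(-2 + z) = (-2 + z)*(3 + z))
l(J) = 1
L(H) = -1 + H² - H (L(H) = (H² - 1) - H = (-1 + H²) - H = -1 + H² - H)
j(P) = -6 (j(P) = -6 + 0/3 + (0/3)² = -6 + 0*(⅓) + (0*(⅓))² = -6 + 0 + 0² = -6 + 0 + 0 = -6)
958*j(L(l(-5))) = 958*(-6) = -5748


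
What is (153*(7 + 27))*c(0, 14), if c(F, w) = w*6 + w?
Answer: 509796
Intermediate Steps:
c(F, w) = 7*w (c(F, w) = 6*w + w = 7*w)
(153*(7 + 27))*c(0, 14) = (153*(7 + 27))*(7*14) = (153*34)*98 = 5202*98 = 509796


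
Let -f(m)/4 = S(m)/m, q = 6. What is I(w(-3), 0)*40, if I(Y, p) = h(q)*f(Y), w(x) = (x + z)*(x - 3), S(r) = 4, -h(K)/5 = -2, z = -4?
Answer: -3200/21 ≈ -152.38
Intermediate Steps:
h(K) = 10 (h(K) = -5*(-2) = 10)
f(m) = -16/m
w(x) = (-4 + x)*(-3 + x) (w(x) = (x - 4)*(x - 3) = (-4 + x)*(-3 + x))
I(Y, p) = -160/Y (I(Y, p) = 10*(-16/Y) = -160/Y)
I(w(-3), 0)*40 = -160/(12 + (-3)² - 7*(-3))*40 = -160/(12 + 9 + 21)*40 = -160/42*40 = -160*1/42*40 = -80/21*40 = -3200/21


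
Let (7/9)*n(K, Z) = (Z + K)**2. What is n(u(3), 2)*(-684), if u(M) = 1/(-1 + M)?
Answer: -38475/7 ≈ -5496.4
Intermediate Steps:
n(K, Z) = 9*(K + Z)**2/7 (n(K, Z) = 9*(Z + K)**2/7 = 9*(K + Z)**2/7)
n(u(3), 2)*(-684) = (9*(1/(-1 + 3) + 2)**2/7)*(-684) = (9*(1/2 + 2)**2/7)*(-684) = (9*(5/2)**2/7)*(-684) = ((9/7)*(25/4))*(-684) = (225/28)*(-684) = -38475/7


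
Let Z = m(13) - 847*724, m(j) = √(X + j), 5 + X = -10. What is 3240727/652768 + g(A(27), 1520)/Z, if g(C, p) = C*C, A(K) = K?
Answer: 67687720609382167/13637359970016736 - 81*I*√2/41783175554 ≈ 4.9634 - 2.7416e-9*I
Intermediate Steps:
X = -15 (X = -5 - 10 = -15)
m(j) = √(-15 + j)
g(C, p) = C²
Z = -613228 + I*√2 (Z = √(-15 + 13) - 847*724 = √(-2) - 613228 = I*√2 - 613228 = -613228 + I*√2 ≈ -6.1323e+5 + 1.4142*I)
3240727/652768 + g(A(27), 1520)/Z = 3240727/652768 + 27²/(-613228 + I*√2) = 3240727*(1/652768) + 729/(-613228 + I*√2) = 3240727/652768 + 729/(-613228 + I*√2)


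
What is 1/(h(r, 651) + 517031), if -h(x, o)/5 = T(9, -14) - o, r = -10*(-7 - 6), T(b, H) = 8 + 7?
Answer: 1/520211 ≈ 1.9223e-6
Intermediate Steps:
T(b, H) = 15
r = 130 (r = -10*(-13) = 130)
h(x, o) = -75 + 5*o (h(x, o) = -5*(15 - o) = -75 + 5*o)
1/(h(r, 651) + 517031) = 1/((-75 + 5*651) + 517031) = 1/((-75 + 3255) + 517031) = 1/(3180 + 517031) = 1/520211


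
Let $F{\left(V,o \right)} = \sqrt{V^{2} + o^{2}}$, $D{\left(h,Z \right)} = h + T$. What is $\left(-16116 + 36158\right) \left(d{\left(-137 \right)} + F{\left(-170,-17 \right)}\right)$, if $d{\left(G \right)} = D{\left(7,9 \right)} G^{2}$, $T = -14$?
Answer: $-2633178086 + 340714 \sqrt{101} \approx -2.6298 \cdot 10^{9}$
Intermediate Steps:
$D{\left(h,Z \right)} = -14 + h$ ($D{\left(h,Z \right)} = h - 14 = -14 + h$)
$d{\left(G \right)} = - 7 G^{2}$ ($d{\left(G \right)} = \left(-14 + 7\right) G^{2} = - 7 G^{2}$)
$\left(-16116 + 36158\right) \left(d{\left(-137 \right)} + F{\left(-170,-17 \right)}\right) = \left(-16116 + 36158\right) \left(- 7 \left(-137\right)^{2} + \sqrt{\left(-170\right)^{2} + \left(-17\right)^{2}}\right) = 20042 \left(\left(-7\right) 18769 + \sqrt{28900 + 289}\right) = 20042 \left(-131383 + \sqrt{29189}\right) = 20042 \left(-131383 + 17 \sqrt{101}\right) = -2633178086 + 340714 \sqrt{101}$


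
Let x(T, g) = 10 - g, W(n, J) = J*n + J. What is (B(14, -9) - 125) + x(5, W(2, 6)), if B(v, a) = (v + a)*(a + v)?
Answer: -108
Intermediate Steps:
W(n, J) = J + J*n
B(v, a) = (a + v)**2 (B(v, a) = (a + v)*(a + v) = (a + v)**2)
(B(14, -9) - 125) + x(5, W(2, 6)) = ((-9 + 14)**2 - 125) + (10 - 6*(1 + 2)) = (5**2 - 125) + (10 - 6*3) = (25 - 125) + (10 - 1*18) = -100 + (10 - 18) = -100 - 8 = -108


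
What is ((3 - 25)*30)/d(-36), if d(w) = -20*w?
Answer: -11/12 ≈ -0.91667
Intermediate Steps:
((3 - 25)*30)/d(-36) = ((3 - 25)*30)/((-20*(-36))) = -22*30/720 = -660*1/720 = -11/12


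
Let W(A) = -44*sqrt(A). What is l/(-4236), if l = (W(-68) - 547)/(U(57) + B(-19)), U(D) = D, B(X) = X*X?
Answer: 547/1770648 + I*sqrt(17)/20121 ≈ 0.00030893 + 0.00020492*I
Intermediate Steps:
B(X) = X**2
l = -547/418 - 4*I*sqrt(17)/19 (l = (-88*I*sqrt(17) - 547)/(57 + (-19)**2) = (-88*I*sqrt(17) - 547)/(57 + 361) = (-88*I*sqrt(17) - 547)/418 = (-547 - 88*I*sqrt(17))*(1/418) = -547/418 - 4*I*sqrt(17)/19 ≈ -1.3086 - 0.86802*I)
l/(-4236) = (-547/418 - 4*I*sqrt(17)/19)/(-4236) = (-547/418 - 4*I*sqrt(17)/19)*(-1/4236) = 547/1770648 + I*sqrt(17)/20121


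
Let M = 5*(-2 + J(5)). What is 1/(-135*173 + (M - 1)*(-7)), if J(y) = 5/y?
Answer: -1/23313 ≈ -4.2895e-5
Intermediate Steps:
M = -5 (M = 5*(-2 + 5/5) = 5*(-2 + 5*(⅕)) = 5*(-2 + 1) = 5*(-1) = -5)
1/(-135*173 + (M - 1)*(-7)) = 1/(-135*173 + (-5 - 1)*(-7)) = 1/(-23355 - 6*(-7)) = 1/(-23355 + 42) = 1/(-23313) = -1/23313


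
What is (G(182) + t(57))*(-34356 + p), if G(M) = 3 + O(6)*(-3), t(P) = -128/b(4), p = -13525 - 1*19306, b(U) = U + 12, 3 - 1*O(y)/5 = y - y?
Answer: 3359350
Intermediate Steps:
O(y) = 15 (O(y) = 15 - 5*(y - y) = 15 - 5*0 = 15 + 0 = 15)
b(U) = 12 + U
p = -32831 (p = -13525 - 19306 = -32831)
t(P) = -8 (t(P) = -128/(12 + 4) = -128/16 = -128*1/16 = -8)
G(M) = -42 (G(M) = 3 + 15*(-3) = 3 - 45 = -42)
(G(182) + t(57))*(-34356 + p) = (-42 - 8)*(-34356 - 32831) = -50*(-67187) = 3359350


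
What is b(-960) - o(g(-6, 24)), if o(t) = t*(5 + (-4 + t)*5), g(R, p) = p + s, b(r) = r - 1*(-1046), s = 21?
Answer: -9364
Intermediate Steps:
b(r) = 1046 + r (b(r) = r + 1046 = 1046 + r)
g(R, p) = 21 + p (g(R, p) = p + 21 = 21 + p)
o(t) = t*(-15 + 5*t) (o(t) = t*(5 + (-20 + 5*t)) = t*(-15 + 5*t))
b(-960) - o(g(-6, 24)) = (1046 - 960) - 5*(21 + 24)*(-3 + (21 + 24)) = 86 - 5*45*(-3 + 45) = 86 - 5*45*42 = 86 - 1*9450 = 86 - 9450 = -9364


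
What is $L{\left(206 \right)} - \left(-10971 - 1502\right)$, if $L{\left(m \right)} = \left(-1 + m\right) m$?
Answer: $54703$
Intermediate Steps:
$L{\left(m \right)} = m \left(-1 + m\right)$
$L{\left(206 \right)} - \left(-10971 - 1502\right) = 206 \left(-1 + 206\right) - \left(-10971 - 1502\right) = 206 \cdot 205 - -12473 = 42230 + 12473 = 54703$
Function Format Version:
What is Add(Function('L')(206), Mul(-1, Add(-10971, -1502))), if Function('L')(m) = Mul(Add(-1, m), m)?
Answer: 54703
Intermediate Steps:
Function('L')(m) = Mul(m, Add(-1, m))
Add(Function('L')(206), Mul(-1, Add(-10971, -1502))) = Add(Mul(206, Add(-1, 206)), Mul(-1, Add(-10971, -1502))) = Add(Mul(206, 205), Mul(-1, -12473)) = Add(42230, 12473) = 54703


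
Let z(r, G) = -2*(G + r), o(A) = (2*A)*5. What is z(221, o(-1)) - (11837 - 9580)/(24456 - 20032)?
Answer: -1869185/4424 ≈ -422.51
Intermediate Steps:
o(A) = 10*A
z(r, G) = -2*G - 2*r
z(221, o(-1)) - (11837 - 9580)/(24456 - 20032) = (-20*(-1) - 2*221) - (11837 - 9580)/(24456 - 20032) = (-2*(-10) - 442) - 2257/4424 = (20 - 442) - 2257/4424 = -422 - 1*2257/4424 = -422 - 2257/4424 = -1869185/4424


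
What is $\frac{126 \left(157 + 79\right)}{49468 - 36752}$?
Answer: $\frac{7434}{3179} \approx 2.3385$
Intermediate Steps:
$\frac{126 \left(157 + 79\right)}{49468 - 36752} = \frac{126 \cdot 236}{49468 - 36752} = \frac{29736}{12716} = 29736 \cdot \frac{1}{12716} = \frac{7434}{3179}$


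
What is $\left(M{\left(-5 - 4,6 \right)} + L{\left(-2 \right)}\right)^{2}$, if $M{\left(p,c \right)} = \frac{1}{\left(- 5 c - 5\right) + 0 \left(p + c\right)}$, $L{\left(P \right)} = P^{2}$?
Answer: $\frac{19321}{1225} \approx 15.772$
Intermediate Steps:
$M{\left(p,c \right)} = \frac{1}{-5 - 5 c}$ ($M{\left(p,c \right)} = \frac{1}{\left(-5 - 5 c\right) + 0 \left(c + p\right)} = \frac{1}{\left(-5 - 5 c\right) + 0} = \frac{1}{-5 - 5 c}$)
$\left(M{\left(-5 - 4,6 \right)} + L{\left(-2 \right)}\right)^{2} = \left(- \frac{1}{5 + 5 \cdot 6} + \left(-2\right)^{2}\right)^{2} = \left(- \frac{1}{5 + 30} + 4\right)^{2} = \left(- \frac{1}{35} + 4\right)^{2} = \left(\frac{139}{35}\right)^{2} = \frac{19321}{1225}$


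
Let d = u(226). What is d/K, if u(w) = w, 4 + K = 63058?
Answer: 1/279 ≈ 0.0035842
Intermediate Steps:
K = 63054 (K = -4 + 63058 = 63054)
d = 226
d/K = 226/63054 = 226*(1/63054) = 1/279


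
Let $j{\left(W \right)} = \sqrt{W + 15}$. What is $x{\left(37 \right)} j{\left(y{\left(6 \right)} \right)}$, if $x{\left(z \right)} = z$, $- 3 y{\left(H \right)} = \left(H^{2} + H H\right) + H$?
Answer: $37 i \sqrt{11} \approx 122.72 i$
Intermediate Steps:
$y{\left(H \right)} = - \frac{2 H^{2}}{3} - \frac{H}{3}$ ($y{\left(H \right)} = - \frac{\left(H^{2} + H H\right) + H}{3} = - \frac{\left(H^{2} + H^{2}\right) + H}{3} = - \frac{2 H^{2} + H}{3} = - \frac{H + 2 H^{2}}{3} = - \frac{2 H^{2}}{3} - \frac{H}{3}$)
$j{\left(W \right)} = \sqrt{15 + W}$
$x{\left(37 \right)} j{\left(y{\left(6 \right)} \right)} = 37 \sqrt{15 - 2 \left(1 + 2 \cdot 6\right)} = 37 \sqrt{15 - 2 \left(1 + 12\right)} = 37 \sqrt{15 - 2 \cdot 13} = 37 \sqrt{15 - 26} = 37 \sqrt{-11} = 37 i \sqrt{11}$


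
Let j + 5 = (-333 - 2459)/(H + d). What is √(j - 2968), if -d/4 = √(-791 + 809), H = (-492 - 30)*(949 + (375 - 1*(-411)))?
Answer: √(-4038831177 - 53514*√2)/(3*√(150945 + 2*√2)) ≈ 54.525*I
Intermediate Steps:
H = -905670 (H = -522*(949 + (375 + 411)) = -522*(949 + 786) = -522*1735 = -905670)
d = -12*√2 (d = -4*√(-791 + 809) = -12*√2 ≈ -16.971)
j = -5 - 2792/(-905670 - 12*√2) (j = -5 + (-333 - 2459)/(-905670 - 12*√2) = -5 - 2792/(-905670 - 12*√2) ≈ -4.9969)
√(j - 2968) = √((-113851725345/22784393017 - 2792*√2/68353179051) - 2968) = √(-67737930199801/22784393017 - 2792*√2/68353179051)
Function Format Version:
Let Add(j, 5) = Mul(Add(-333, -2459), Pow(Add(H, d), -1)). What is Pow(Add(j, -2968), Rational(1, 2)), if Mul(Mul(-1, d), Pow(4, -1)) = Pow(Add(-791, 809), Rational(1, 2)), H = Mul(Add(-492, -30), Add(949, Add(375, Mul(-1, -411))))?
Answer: Mul(Rational(1, 3), Pow(Add(-4038831177, Mul(-53514, Pow(2, Rational(1, 2)))), Rational(1, 2)), Pow(Add(150945, Mul(2, Pow(2, Rational(1, 2)))), Rational(-1, 2))) ≈ Mul(54.525, I)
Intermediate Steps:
H = -905670 (H = Mul(-522, Add(949, Add(375, 411))) = Mul(-522, Add(949, 786)) = Mul(-522, 1735) = -905670)
d = Mul(-12, Pow(2, Rational(1, 2))) (d = Mul(-4, Pow(Add(-791, 809), Rational(1, 2))) = Mul(-4, Pow(18, Rational(1, 2))) = Mul(-4, Mul(3, Pow(2, Rational(1, 2)))) = Mul(-12, Pow(2, Rational(1, 2))) ≈ -16.971)
j = Add(-5, Mul(-2792, Pow(Add(-905670, Mul(-12, Pow(2, Rational(1, 2)))), -1))) (j = Add(-5, Mul(Add(-333, -2459), Pow(Add(-905670, Mul(-12, Pow(2, Rational(1, 2)))), -1))) = Add(-5, Mul(-2792, Pow(Add(-905670, Mul(-12, Pow(2, Rational(1, 2)))), -1))) ≈ -4.9969)
Pow(Add(j, -2968), Rational(1, 2)) = Pow(Add(Add(Rational(-113851725345, 22784393017), Mul(Rational(-2792, 68353179051), Pow(2, Rational(1, 2)))), -2968), Rational(1, 2)) = Pow(Add(Rational(-67737930199801, 22784393017), Mul(Rational(-2792, 68353179051), Pow(2, Rational(1, 2)))), Rational(1, 2))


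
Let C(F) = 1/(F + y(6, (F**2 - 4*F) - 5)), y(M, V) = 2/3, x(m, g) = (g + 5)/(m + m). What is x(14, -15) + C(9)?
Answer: -103/406 ≈ -0.25369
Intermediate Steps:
x(m, g) = (5 + g)/(2*m) (x(m, g) = (5 + g)/((2*m)) = (5 + g)*(1/(2*m)) = (5 + g)/(2*m))
y(M, V) = 2/3 (y(M, V) = 2*(1/3) = 2/3)
C(F) = 1/(2/3 + F) (C(F) = 1/(F + 2/3) = 1/(2/3 + F))
x(14, -15) + C(9) = (1/2)*(5 - 15)/14 + 3/(2 + 3*9) = (1/2)*(1/14)*(-10) + 3/(2 + 27) = -5/14 + 3/29 = -103/406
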